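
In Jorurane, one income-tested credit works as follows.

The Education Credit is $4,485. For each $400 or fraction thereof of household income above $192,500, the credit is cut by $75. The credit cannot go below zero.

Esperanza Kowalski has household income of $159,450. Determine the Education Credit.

$4,485

Education Credit: $159,450 is at or below the $192,500 threshold, so the full $4,485 applies.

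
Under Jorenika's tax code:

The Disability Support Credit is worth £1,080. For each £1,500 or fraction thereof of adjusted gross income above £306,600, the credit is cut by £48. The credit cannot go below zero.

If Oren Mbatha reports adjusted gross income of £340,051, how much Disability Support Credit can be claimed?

£0

Disability Support Credit: income exceeds £306,600 by £33,451 → 23 increments × £48 = £1,104 ≥ base, so the credit is £0.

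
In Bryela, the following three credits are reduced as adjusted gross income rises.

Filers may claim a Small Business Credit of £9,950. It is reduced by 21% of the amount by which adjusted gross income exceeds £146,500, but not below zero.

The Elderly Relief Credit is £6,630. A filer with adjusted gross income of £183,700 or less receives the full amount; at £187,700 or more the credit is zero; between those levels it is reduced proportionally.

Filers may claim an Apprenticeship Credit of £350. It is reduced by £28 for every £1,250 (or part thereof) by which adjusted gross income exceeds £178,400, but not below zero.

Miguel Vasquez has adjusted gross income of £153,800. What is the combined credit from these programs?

£15,397

Small Business Credit: 21% of the £7,300 excess over £146,500 is £1,533; credit = £9,950 − £1,533 = £8,417.
Elderly Relief Credit: £153,800 is at or below the £183,700 threshold, so the full £6,630 applies.
Apprenticeship Credit: £153,800 is at or below the £178,400 threshold, so the full £350 applies.
Total: £8,417 + £6,630 + £350 = £15,397.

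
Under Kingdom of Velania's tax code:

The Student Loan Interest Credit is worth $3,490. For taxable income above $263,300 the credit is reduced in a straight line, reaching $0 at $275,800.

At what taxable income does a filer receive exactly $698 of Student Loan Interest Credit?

$273,300

$698 is 698/3,490 of the full $3,490, so 2,792/3,490 of the $12,500 range has been used: income = $263,300 + $12,500 × 2,792/3,490 = $273,300.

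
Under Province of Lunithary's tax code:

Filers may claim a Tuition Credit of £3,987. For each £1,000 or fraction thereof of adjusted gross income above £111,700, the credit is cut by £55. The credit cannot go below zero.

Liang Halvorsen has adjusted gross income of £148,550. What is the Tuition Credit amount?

£1,952

Tuition Credit: income exceeds £111,700 by £36,850, which is 37 full-or-partial £1,000 increments; reduction = 37 × £55 = £2,035, leaving £1,952.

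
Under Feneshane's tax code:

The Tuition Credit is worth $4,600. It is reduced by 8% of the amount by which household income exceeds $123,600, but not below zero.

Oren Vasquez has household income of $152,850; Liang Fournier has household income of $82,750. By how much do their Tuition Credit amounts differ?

$2,340

Oren ($152,850): Tuition Credit: 8% of the $29,250 excess over $123,600 is $2,340; credit = $4,600 − $2,340 = $2,260.
Liang ($82,750): Tuition Credit: $82,750 is at or below the $123,600 threshold, so the full $4,600 applies.
Difference: |$2,260 − $4,600| = $2,340.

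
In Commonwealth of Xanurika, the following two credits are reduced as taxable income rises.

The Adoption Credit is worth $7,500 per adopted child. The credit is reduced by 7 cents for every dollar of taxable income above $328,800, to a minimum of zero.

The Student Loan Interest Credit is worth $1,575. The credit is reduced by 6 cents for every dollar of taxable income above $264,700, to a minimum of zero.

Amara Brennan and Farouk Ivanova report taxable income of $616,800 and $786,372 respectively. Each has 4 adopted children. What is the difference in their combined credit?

Amara ($616,800): Adoption Credit: base = 4 × $7,500 = $30,000. 7% of the $288,000 excess over $328,800 is $20,160; credit = $30,000 − $20,160 = $9,840. Student Loan Interest Credit: 6% of the $352,100 excess over $264,700 is $21,126 ≥ base, so the credit is $0. total $9,840 + $0 = $9,840
Farouk ($786,372): Adoption Credit: base = 4 × $7,500 = $30,000. 7% of the $457,572 excess over $328,800 is $32,030.04 ≥ base, so the credit is $0. Student Loan Interest Credit: 6% of the $521,672 excess over $264,700 is $31,300.32 ≥ base, so the credit is $0. total $0 + $0 = $0
Difference: |$9,840 − $0| = $9,840.

$9,840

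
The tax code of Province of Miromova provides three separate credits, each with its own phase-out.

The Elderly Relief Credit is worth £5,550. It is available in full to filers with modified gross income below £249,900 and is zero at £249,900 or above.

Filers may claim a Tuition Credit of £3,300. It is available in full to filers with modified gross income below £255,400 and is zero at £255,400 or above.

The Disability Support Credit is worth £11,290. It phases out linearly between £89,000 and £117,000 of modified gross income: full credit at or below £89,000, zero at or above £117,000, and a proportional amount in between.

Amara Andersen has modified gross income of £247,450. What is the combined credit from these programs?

£8,850

Elderly Relief Credit: £247,450 is below the £249,900 cutoff, so the full £5,550 applies.
Tuition Credit: £247,450 is below the £255,400 cutoff, so the full £3,300 applies.
Disability Support Credit: £247,450 is at or above £117,000, so the credit is £0.
Total: £5,550 + £3,300 + £0 = £8,850.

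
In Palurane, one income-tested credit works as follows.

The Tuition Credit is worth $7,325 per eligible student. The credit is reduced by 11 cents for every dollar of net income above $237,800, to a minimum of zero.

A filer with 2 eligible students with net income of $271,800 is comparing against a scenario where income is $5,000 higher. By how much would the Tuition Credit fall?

At $271,800 — base = 2 × $7,325 = $14,650. 11% of the $34,000 excess over $237,800 is $3,740; credit = $14,650 − $3,740 = $10,910.
At $276,800 — base = 2 × $7,325 = $14,650. 11% of the $39,000 excess over $237,800 is $4,290; credit = $14,650 − $4,290 = $10,360.
Lost: $10,910 − $10,360 = $550.

$550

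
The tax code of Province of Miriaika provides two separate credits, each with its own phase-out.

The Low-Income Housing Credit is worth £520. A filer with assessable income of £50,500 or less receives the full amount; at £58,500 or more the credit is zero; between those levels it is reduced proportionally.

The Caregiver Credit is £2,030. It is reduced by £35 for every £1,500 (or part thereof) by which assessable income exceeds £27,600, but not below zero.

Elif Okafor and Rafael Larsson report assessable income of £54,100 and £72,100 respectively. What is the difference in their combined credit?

£706

Elif (£54,100): Low-Income Housing Credit: £54,100 is £3,600 into a £8,000 phase-out range, leaving 4,400/8,000 of the credit: £520 × 4,400/8,000 = £286. Caregiver Credit: income exceeds £27,600 by £26,500, which is 18 full-or-partial £1,500 increments; reduction = 18 × £35 = £630, leaving £1,400. total £286 + £1,400 = £1,686
Rafael (£72,100): Low-Income Housing Credit: £72,100 is at or above £58,500, so the credit is £0. Caregiver Credit: income exceeds £27,600 by £44,500, which is 30 full-or-partial £1,500 increments; reduction = 30 × £35 = £1,050, leaving £980. total £0 + £980 = £980
Difference: |£1,686 − £980| = £706.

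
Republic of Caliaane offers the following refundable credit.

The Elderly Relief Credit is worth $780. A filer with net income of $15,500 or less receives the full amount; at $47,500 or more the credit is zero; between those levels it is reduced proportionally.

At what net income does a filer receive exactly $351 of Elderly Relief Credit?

$33,100

$351 is 351/780 of the full $780, so 429/780 of the $32,000 range has been used: income = $15,500 + $32,000 × 429/780 = $33,100.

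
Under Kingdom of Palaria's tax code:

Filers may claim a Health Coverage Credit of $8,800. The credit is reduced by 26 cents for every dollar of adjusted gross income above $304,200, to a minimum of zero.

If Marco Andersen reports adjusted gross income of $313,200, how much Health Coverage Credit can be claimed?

Health Coverage Credit: 26% of the $9,000 excess over $304,200 is $2,340; credit = $8,800 − $2,340 = $6,460.

$6,460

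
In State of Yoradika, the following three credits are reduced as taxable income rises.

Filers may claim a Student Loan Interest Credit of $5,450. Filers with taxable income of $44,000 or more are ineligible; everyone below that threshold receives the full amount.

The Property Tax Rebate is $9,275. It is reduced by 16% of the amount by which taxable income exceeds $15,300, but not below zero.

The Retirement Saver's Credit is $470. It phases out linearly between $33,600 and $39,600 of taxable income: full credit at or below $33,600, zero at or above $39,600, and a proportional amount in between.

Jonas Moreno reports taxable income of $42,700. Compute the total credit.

Student Loan Interest Credit: $42,700 is below the $44,000 cutoff, so the full $5,450 applies.
Property Tax Rebate: 16% of the $27,400 excess over $15,300 is $4,384; credit = $9,275 − $4,384 = $4,891.
Retirement Saver's Credit: $42,700 is at or above $39,600, so the credit is $0.
Total: $5,450 + $4,891 + $0 = $10,341.

$10,341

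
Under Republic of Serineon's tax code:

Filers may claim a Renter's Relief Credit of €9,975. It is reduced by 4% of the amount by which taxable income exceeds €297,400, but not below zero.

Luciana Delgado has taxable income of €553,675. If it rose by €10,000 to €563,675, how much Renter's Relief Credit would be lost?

At €553,675 — 4% of the €256,275 excess over €297,400 is €10,251 ≥ base, so the credit is €0.
At €563,675 — 4% of the €266,275 excess over €297,400 is €10,651 ≥ base, so the credit is €0.
Lost: €0 − €0 = €0.

€0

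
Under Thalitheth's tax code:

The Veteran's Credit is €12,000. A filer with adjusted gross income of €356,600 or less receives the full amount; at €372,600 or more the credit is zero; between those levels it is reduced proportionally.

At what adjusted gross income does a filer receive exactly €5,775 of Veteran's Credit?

€5,775 is 5,775/12,000 of the full €12,000, so 6,225/12,000 of the €16,000 range has been used: income = €356,600 + €16,000 × 6,225/12,000 = €364,900.

€364,900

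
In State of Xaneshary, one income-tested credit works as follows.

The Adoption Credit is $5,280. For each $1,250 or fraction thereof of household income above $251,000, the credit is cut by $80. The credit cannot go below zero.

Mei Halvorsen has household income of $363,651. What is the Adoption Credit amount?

Adoption Credit: income exceeds $251,000 by $112,651 → 91 increments × $80 = $7,280 ≥ base, so the credit is $0.

$0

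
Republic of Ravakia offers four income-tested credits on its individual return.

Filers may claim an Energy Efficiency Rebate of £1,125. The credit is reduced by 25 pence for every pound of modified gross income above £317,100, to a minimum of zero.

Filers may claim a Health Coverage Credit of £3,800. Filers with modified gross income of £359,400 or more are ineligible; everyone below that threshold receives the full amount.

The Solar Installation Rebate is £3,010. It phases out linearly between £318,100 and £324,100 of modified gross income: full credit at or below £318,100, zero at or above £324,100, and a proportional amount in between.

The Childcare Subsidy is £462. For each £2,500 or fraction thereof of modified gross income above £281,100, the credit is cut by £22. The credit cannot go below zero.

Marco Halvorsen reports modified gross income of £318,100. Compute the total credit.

£7,817

Energy Efficiency Rebate: 25% of the £1,000 excess over £317,100 is £250; credit = £1,125 − £250 = £875.
Health Coverage Credit: £318,100 is below the £359,400 cutoff, so the full £3,800 applies.
Solar Installation Rebate: £318,100 is at or below the £318,100 threshold, so the full £3,010 applies.
Childcare Subsidy: income exceeds £281,100 by £37,000, which is 15 full-or-partial £2,500 increments; reduction = 15 × £22 = £330, leaving £132.
Total: £875 + £3,800 + £3,010 + £132 = £7,817.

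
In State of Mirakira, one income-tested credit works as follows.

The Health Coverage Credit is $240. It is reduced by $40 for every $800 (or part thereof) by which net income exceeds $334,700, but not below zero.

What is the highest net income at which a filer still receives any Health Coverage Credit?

After 5 increments the reduction is 5 × $40 = $200, leaving $40; one more increment wipes it out. Increment 5 ends at excess 5 × $800 = $4,000, so the highest qualifying income is $334,700 + $4,000 = $338,700.

$338,700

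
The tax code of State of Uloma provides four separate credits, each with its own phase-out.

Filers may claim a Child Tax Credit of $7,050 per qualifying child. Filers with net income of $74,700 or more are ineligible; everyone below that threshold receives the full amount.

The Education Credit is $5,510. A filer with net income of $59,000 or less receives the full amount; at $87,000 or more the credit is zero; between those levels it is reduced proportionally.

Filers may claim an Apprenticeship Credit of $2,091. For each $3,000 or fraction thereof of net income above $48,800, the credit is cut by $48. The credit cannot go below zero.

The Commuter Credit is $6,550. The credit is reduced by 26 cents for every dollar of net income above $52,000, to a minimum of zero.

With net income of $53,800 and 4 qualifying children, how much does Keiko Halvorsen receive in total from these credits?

Child Tax Credit: base = 4 × $7,050 = $28,200. $53,800 is below the $74,700 cutoff, so the full $28,200 applies.
Education Credit: $53,800 is at or below the $59,000 threshold, so the full $5,510 applies.
Apprenticeship Credit: income exceeds $48,800 by $5,000, which is 2 full-or-partial $3,000 increments; reduction = 2 × $48 = $96, leaving $1,995.
Commuter Credit: 26% of the $1,800 excess over $52,000 is $468; credit = $6,550 − $468 = $6,082.
Total: $28,200 + $5,510 + $1,995 + $6,082 = $41,787.

$41,787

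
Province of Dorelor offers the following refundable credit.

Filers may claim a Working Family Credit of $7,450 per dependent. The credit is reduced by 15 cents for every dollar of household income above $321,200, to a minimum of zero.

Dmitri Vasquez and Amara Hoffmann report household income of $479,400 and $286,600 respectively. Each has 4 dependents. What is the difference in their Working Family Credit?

$23,730

Dmitri ($479,400): Working Family Credit: base = 4 × $7,450 = $29,800. 15% of the $158,200 excess over $321,200 is $23,730; credit = $29,800 − $23,730 = $6,070.
Amara ($286,600): Working Family Credit: base = 4 × $7,450 = $29,800. $286,600 is at or below the $321,200 threshold, so the full $29,800 applies.
Difference: |$6,070 − $29,800| = $23,730.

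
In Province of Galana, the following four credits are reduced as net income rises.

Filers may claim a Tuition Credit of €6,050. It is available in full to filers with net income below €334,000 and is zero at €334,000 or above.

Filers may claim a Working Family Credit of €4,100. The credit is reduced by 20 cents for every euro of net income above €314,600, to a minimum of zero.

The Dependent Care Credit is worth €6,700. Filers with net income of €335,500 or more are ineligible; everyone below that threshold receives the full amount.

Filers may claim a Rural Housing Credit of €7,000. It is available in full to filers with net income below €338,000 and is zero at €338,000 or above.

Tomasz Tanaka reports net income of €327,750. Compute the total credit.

Tuition Credit: €327,750 is below the €334,000 cutoff, so the full €6,050 applies.
Working Family Credit: 20% of the €13,150 excess over €314,600 is €2,630; credit = €4,100 − €2,630 = €1,470.
Dependent Care Credit: €327,750 is below the €335,500 cutoff, so the full €6,700 applies.
Rural Housing Credit: €327,750 is below the €338,000 cutoff, so the full €7,000 applies.
Total: €6,050 + €1,470 + €6,700 + €7,000 = €21,220.

€21,220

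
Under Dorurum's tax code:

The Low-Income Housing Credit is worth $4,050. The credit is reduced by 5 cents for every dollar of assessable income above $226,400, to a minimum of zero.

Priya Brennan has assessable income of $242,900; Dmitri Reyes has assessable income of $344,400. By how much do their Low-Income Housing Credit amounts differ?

$3,225

Priya ($242,900): Low-Income Housing Credit: 5% of the $16,500 excess over $226,400 is $825; credit = $4,050 − $825 = $3,225.
Dmitri ($344,400): Low-Income Housing Credit: 5% of the $118,000 excess over $226,400 is $5,900 ≥ base, so the credit is $0.
Difference: |$3,225 − $0| = $3,225.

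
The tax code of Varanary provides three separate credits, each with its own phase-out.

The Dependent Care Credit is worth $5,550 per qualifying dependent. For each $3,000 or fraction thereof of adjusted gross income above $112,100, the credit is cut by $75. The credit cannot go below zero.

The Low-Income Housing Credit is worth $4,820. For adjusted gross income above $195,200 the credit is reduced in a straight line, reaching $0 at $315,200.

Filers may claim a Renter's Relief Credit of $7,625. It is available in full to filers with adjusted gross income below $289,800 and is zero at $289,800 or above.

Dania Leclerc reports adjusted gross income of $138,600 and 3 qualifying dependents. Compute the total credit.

$28,420

Dependent Care Credit: base = 3 × $5,550 = $16,650. income exceeds $112,100 by $26,500, which is 9 full-or-partial $3,000 increments; reduction = 9 × $75 = $675, leaving $15,975.
Low-Income Housing Credit: $138,600 is at or below the $195,200 threshold, so the full $4,820 applies.
Renter's Relief Credit: $138,600 is below the $289,800 cutoff, so the full $7,625 applies.
Total: $15,975 + $4,820 + $7,625 = $28,420.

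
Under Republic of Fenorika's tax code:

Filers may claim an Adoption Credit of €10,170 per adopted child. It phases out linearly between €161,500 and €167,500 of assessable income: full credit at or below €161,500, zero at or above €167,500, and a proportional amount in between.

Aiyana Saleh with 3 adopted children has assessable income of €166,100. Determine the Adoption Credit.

€7,119

Adoption Credit: base = 3 × €10,170 = €30,510. €166,100 is €4,600 into a €6,000 phase-out range, leaving 1,400/6,000 of the credit: €30,510 × 1,400/6,000 = €7,119.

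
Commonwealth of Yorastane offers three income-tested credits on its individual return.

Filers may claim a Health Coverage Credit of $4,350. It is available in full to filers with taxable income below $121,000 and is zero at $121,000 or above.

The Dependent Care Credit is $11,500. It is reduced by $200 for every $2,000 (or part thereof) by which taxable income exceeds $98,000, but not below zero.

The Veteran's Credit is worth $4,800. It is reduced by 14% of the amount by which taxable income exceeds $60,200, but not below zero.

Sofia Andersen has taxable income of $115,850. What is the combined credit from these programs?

Health Coverage Credit: $115,850 is below the $121,000 cutoff, so the full $4,350 applies.
Dependent Care Credit: income exceeds $98,000 by $17,850, which is 9 full-or-partial $2,000 increments; reduction = 9 × $200 = $1,800, leaving $9,700.
Veteran's Credit: 14% of the $55,650 excess over $60,200 is $7,791 ≥ base, so the credit is $0.
Total: $4,350 + $9,700 + $0 = $14,050.

$14,050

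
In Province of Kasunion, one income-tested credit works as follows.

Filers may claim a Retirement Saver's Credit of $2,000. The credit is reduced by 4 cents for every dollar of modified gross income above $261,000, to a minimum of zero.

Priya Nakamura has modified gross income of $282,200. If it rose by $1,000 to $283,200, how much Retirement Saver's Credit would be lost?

$40

At $282,200 — 4% of the $21,200 excess over $261,000 is $848; credit = $2,000 − $848 = $1,152.
At $283,200 — 4% of the $22,200 excess over $261,000 is $888; credit = $2,000 − $888 = $1,112.
Lost: $1,152 − $1,112 = $40.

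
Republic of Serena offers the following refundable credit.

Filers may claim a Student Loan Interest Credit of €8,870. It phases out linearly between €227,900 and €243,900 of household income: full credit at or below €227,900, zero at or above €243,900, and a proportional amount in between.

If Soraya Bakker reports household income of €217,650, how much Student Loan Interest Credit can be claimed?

Student Loan Interest Credit: €217,650 is at or below the €227,900 threshold, so the full €8,870 applies.

€8,870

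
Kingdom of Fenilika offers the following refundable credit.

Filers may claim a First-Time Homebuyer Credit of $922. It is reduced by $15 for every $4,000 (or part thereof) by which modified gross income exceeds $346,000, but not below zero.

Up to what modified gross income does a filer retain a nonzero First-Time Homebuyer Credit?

$590,000

After 61 increments the reduction is 61 × $15 = $915, leaving $7; one more increment wipes it out. Increment 61 ends at excess 61 × $4,000 = $244,000, so the highest qualifying income is $346,000 + $244,000 = $590,000.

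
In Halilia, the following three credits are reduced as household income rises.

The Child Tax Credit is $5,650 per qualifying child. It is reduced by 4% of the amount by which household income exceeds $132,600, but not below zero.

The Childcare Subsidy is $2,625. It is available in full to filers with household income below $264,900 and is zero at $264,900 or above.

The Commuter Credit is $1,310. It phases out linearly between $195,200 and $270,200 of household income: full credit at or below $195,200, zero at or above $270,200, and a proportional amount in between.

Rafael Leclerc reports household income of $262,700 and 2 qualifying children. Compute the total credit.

$8,852

Child Tax Credit: base = 2 × $5,650 = $11,300. 4% of the $130,100 excess over $132,600 is $5,204; credit = $11,300 − $5,204 = $6,096.
Childcare Subsidy: $262,700 is below the $264,900 cutoff, so the full $2,625 applies.
Commuter Credit: $262,700 is $67,500 into a $75,000 phase-out range, leaving 7,500/75,000 of the credit: $1,310 × 7,500/75,000 = $131.
Total: $6,096 + $2,625 + $131 = $8,852.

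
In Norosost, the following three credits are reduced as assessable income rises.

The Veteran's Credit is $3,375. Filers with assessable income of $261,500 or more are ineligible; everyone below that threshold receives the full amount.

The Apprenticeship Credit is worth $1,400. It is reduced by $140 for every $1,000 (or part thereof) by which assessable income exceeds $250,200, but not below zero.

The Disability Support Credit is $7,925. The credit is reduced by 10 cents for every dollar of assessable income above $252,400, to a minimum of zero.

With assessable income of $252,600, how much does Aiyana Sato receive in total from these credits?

$12,260

Veteran's Credit: $252,600 is below the $261,500 cutoff, so the full $3,375 applies.
Apprenticeship Credit: income exceeds $250,200 by $2,400, which is 3 full-or-partial $1,000 increments; reduction = 3 × $140 = $420, leaving $980.
Disability Support Credit: 10% of the $200 excess over $252,400 is $20; credit = $7,925 − $20 = $7,905.
Total: $3,375 + $980 + $7,905 = $12,260.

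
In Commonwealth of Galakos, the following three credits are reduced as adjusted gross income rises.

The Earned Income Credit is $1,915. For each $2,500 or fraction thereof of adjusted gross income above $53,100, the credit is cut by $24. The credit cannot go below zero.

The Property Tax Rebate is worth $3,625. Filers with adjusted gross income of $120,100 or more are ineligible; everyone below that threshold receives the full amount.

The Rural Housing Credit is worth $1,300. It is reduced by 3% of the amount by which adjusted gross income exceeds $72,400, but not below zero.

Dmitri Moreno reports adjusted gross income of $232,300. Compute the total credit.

$187

Earned Income Credit: income exceeds $53,100 by $179,200, which is 72 full-or-partial $2,500 increments; reduction = 72 × $24 = $1,728, leaving $187.
Property Tax Rebate: $232,300 meets or exceeds the $120,100 cutoff, so the credit is $0.
Rural Housing Credit: 3% of the $159,900 excess over $72,400 is $4,797 ≥ base, so the credit is $0.
Total: $187 + $0 + $0 = $187.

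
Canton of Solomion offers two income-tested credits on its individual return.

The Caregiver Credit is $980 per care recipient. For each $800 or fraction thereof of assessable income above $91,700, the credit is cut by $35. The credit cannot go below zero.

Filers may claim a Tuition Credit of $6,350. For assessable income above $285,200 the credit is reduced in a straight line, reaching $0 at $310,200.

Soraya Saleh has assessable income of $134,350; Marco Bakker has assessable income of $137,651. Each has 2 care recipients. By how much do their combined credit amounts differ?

$70

Soraya ($134,350): Caregiver Credit: base = 2 × $980 = $1,960. income exceeds $91,700 by $42,650, which is 54 full-or-partial $800 increments; reduction = 54 × $35 = $1,890, leaving $70. Tuition Credit: $134,350 is at or below the $285,200 threshold, so the full $6,350 applies. total $70 + $6,350 = $6,420
Marco ($137,651): Caregiver Credit: base = 2 × $980 = $1,960. income exceeds $91,700 by $45,951 → 58 increments × $35 = $2,030 ≥ base, so the credit is $0. Tuition Credit: $137,651 is at or below the $285,200 threshold, so the full $6,350 applies. total $0 + $6,350 = $6,350
Difference: |$6,420 − $6,350| = $70.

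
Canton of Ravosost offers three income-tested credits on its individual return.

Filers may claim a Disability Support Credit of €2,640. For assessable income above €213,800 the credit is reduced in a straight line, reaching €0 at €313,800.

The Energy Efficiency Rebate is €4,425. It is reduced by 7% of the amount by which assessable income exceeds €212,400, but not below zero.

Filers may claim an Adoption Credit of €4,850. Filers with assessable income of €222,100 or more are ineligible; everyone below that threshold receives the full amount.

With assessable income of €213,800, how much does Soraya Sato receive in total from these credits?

€11,817

Disability Support Credit: €213,800 is at or below the €213,800 threshold, so the full €2,640 applies.
Energy Efficiency Rebate: 7% of the €1,400 excess over €212,400 is €98; credit = €4,425 − €98 = €4,327.
Adoption Credit: €213,800 is below the €222,100 cutoff, so the full €4,850 applies.
Total: €2,640 + €4,327 + €4,850 = €11,817.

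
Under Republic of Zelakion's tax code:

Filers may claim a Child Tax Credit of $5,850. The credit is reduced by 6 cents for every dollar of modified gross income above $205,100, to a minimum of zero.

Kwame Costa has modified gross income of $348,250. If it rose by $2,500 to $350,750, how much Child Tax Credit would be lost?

At $348,250 — 6% of the $143,150 excess over $205,100 is $8,589 ≥ base, so the credit is $0.
At $350,750 — 6% of the $145,650 excess over $205,100 is $8,739 ≥ base, so the credit is $0.
Lost: $0 − $0 = $0.

$0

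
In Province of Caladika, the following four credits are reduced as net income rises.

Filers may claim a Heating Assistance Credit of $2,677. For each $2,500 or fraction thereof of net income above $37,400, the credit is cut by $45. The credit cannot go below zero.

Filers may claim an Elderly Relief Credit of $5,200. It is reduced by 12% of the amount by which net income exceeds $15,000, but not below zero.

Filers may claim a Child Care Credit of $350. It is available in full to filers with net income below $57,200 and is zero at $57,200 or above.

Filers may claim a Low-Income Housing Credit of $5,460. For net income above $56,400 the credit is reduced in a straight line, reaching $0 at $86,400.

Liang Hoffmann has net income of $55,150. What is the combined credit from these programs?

$8,509

Heating Assistance Credit: income exceeds $37,400 by $17,750, which is 8 full-or-partial $2,500 increments; reduction = 8 × $45 = $360, leaving $2,317.
Elderly Relief Credit: 12% of the $40,150 excess over $15,000 is $4,818; credit = $5,200 − $4,818 = $382.
Child Care Credit: $55,150 is below the $57,200 cutoff, so the full $350 applies.
Low-Income Housing Credit: $55,150 is at or below the $56,400 threshold, so the full $5,460 applies.
Total: $2,317 + $382 + $350 + $5,460 = $8,509.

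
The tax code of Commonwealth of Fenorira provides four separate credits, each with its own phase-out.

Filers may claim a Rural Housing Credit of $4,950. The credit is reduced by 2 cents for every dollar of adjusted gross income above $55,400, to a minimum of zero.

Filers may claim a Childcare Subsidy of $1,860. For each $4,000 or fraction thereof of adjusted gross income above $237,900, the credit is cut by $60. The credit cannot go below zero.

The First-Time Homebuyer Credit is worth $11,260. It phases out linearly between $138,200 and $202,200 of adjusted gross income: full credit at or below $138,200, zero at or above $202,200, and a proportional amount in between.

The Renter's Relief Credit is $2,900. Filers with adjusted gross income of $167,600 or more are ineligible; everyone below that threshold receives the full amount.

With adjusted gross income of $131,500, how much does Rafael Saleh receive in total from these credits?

$19,448

Rural Housing Credit: 2% of the $76,100 excess over $55,400 is $1,522; credit = $4,950 − $1,522 = $3,428.
Childcare Subsidy: $131,500 is at or below the $237,900 threshold, so the full $1,860 applies.
First-Time Homebuyer Credit: $131,500 is at or below the $138,200 threshold, so the full $11,260 applies.
Renter's Relief Credit: $131,500 is below the $167,600 cutoff, so the full $2,900 applies.
Total: $3,428 + $1,860 + $11,260 + $2,900 = $19,448.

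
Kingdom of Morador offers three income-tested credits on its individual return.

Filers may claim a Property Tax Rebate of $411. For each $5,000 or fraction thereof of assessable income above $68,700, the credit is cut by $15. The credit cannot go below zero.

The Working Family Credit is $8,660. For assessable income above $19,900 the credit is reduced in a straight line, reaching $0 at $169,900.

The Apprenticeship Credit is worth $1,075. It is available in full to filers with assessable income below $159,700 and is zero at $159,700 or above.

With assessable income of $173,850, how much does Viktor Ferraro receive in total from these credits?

Property Tax Rebate: income exceeds $68,700 by $105,150, which is 22 full-or-partial $5,000 increments; reduction = 22 × $15 = $330, leaving $81.
Working Family Credit: $173,850 is at or above $169,900, so the credit is $0.
Apprenticeship Credit: $173,850 meets or exceeds the $159,700 cutoff, so the credit is $0.
Total: $81 + $0 + $0 = $81.

$81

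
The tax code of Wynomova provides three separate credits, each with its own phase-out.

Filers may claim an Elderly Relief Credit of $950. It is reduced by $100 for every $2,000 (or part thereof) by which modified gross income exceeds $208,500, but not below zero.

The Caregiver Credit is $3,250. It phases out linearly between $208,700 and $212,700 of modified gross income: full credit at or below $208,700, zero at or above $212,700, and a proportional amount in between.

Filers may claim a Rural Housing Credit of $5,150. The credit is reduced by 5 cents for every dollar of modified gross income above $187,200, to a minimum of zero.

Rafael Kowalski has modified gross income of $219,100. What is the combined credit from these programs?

$3,905

Elderly Relief Credit: income exceeds $208,500 by $10,600, which is 6 full-or-partial $2,000 increments; reduction = 6 × $100 = $600, leaving $350.
Caregiver Credit: $219,100 is at or above $212,700, so the credit is $0.
Rural Housing Credit: 5% of the $31,900 excess over $187,200 is $1,595; credit = $5,150 − $1,595 = $3,555.
Total: $350 + $0 + $3,555 = $3,905.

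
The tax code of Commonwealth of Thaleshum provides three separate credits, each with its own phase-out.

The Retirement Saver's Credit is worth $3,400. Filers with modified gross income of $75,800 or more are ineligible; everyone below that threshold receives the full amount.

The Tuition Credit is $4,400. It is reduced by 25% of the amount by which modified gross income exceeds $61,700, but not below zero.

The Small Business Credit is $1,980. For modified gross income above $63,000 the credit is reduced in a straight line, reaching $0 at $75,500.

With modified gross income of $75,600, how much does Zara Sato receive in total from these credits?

Retirement Saver's Credit: $75,600 is below the $75,800 cutoff, so the full $3,400 applies.
Tuition Credit: 25% of the $13,900 excess over $61,700 is $3,475; credit = $4,400 − $3,475 = $925.
Small Business Credit: $75,600 is at or above $75,500, so the credit is $0.
Total: $3,400 + $925 + $0 = $4,325.

$4,325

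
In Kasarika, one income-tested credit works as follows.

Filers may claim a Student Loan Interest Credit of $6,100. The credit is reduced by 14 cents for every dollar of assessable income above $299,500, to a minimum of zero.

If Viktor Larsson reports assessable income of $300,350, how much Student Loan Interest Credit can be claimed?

$5,981

Student Loan Interest Credit: 14% of the $850 excess over $299,500 is $119; credit = $6,100 − $119 = $5,981.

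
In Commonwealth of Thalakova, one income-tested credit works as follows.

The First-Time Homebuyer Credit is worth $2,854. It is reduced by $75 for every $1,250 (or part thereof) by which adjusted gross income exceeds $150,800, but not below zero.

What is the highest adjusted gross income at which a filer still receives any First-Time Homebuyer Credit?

After 38 increments the reduction is 38 × $75 = $2,850, leaving $4; one more increment wipes it out. Increment 38 ends at excess 38 × $1,250 = $47,500, so the highest qualifying income is $150,800 + $47,500 = $198,300.

$198,300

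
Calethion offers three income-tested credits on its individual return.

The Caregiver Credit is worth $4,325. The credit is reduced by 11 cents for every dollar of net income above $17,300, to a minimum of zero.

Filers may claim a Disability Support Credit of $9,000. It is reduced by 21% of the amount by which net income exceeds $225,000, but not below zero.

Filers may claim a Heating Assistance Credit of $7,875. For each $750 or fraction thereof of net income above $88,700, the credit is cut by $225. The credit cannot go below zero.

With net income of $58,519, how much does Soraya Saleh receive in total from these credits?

$16,875

Caregiver Credit: 11% of the $41,219 excess over $17,300 is $4,534.09 ≥ base, so the credit is $0.
Disability Support Credit: $58,519 is at or below the $225,000 threshold, so the full $9,000 applies.
Heating Assistance Credit: $58,519 is at or below the $88,700 threshold, so the full $7,875 applies.
Total: $0 + $9,000 + $7,875 = $16,875.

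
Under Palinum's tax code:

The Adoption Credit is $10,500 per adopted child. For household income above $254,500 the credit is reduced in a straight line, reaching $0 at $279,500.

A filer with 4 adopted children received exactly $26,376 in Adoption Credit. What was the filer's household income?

$263,800

Full credit = 4 × $10,500 = $42,000.
$26,376 is 26,376/42,000 of the full $42,000, so 15,624/42,000 of the $25,000 range has been used: income = $254,500 + $25,000 × 15,624/42,000 = $263,800.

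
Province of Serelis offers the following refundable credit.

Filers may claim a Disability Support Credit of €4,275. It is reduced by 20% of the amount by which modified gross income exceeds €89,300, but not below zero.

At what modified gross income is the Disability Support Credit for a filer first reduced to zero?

The credit falls by 20% of each euro above €89,300, so it reaches zero when the excess is €4,275 / 20% = €21,375: income = €89,300 + €21,375 = €110,675.

€110,675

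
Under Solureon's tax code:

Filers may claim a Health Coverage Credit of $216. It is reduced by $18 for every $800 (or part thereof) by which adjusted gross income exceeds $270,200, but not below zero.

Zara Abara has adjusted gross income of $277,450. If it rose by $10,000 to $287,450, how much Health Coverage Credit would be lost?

$36

At $277,450 — income exceeds $270,200 by $7,250, which is 10 full-or-partial $800 increments; reduction = 10 × $18 = $180, leaving $36.
At $287,450 — income exceeds $270,200 by $17,250 → 22 increments × $18 = $396 ≥ base, so the credit is $0.
Lost: $36 − $0 = $36.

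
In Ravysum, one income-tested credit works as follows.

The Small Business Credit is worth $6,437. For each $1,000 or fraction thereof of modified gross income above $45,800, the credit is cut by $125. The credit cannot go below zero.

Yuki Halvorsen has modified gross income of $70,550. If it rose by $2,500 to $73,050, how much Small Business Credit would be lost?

$375

At $70,550 — income exceeds $45,800 by $24,750, which is 25 full-or-partial $1,000 increments; reduction = 25 × $125 = $3,125, leaving $3,312.
At $73,050 — income exceeds $45,800 by $27,250, which is 28 full-or-partial $1,000 increments; reduction = 28 × $125 = $3,500, leaving $2,937.
Lost: $3,312 − $2,937 = $375.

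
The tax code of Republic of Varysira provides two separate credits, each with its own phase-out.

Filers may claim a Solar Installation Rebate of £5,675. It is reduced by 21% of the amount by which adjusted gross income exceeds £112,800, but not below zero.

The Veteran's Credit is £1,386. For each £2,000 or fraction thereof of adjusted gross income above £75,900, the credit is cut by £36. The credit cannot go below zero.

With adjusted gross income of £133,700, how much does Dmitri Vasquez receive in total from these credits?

£1,628

Solar Installation Rebate: 21% of the £20,900 excess over £112,800 is £4,389; credit = £5,675 − £4,389 = £1,286.
Veteran's Credit: income exceeds £75,900 by £57,800, which is 29 full-or-partial £2,000 increments; reduction = 29 × £36 = £1,044, leaving £342.
Total: £1,286 + £342 = £1,628.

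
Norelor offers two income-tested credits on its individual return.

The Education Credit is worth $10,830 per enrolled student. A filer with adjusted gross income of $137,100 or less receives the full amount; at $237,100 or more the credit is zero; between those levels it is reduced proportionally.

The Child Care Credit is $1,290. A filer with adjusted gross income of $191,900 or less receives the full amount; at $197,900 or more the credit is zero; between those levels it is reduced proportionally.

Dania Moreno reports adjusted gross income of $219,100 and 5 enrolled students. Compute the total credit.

Education Credit: base = 5 × $10,830 = $54,150. $219,100 is $82,000 into a $100,000 phase-out range, leaving 18,000/100,000 of the credit: $54,150 × 18,000/100,000 = $9,747.
Child Care Credit: $219,100 is at or above $197,900, so the credit is $0.
Total: $9,747 + $0 = $9,747.

$9,747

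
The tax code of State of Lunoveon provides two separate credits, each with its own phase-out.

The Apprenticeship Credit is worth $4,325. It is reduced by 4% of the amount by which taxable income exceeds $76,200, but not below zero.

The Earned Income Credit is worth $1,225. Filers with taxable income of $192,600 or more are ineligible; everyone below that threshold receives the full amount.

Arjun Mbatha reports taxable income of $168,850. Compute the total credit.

Apprenticeship Credit: 4% of the $92,650 excess over $76,200 is $3,706; credit = $4,325 − $3,706 = $619.
Earned Income Credit: $168,850 is below the $192,600 cutoff, so the full $1,225 applies.
Total: $619 + $1,225 = $1,844.

$1,844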